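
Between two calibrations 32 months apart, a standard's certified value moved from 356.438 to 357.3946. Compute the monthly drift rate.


rate = (v2 - v1) / months
= (357.3946 - 356.438) / 32
= 0.9566 / 32
= 0.0299

0.0299


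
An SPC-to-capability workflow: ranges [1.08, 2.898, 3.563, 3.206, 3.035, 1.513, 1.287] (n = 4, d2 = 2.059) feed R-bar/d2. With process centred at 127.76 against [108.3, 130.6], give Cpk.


R_bar = (1.08 + 2.898 + 3.563 + 3.206 + 3.035 + 1.513 + 1.287) / 7 = 2.3688571
sigma = R_bar / d2 = 2.3688571 / 2.059 = 1.1504891
Cp = (USL - LSL)/(6*sigma) = (130.6 - 108.3)/(6*1.1504891) = 3.2305
Cpu = (130.6 - 127.76)/(3*1.1504891) = 0.8228
Cpl = (127.76 - 108.3)/(3*1.1504891) = 5.6382
Cpk = min(Cpu, Cpl) = 0.8228

0.8228


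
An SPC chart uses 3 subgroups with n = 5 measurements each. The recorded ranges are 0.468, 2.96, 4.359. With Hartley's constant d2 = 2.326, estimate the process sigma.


R_bar = (0.468 + 2.96 + 4.359) / 3
R_bar = 7.787 / 3 = 2.5956667
sigma_hat = R_bar / d2 = 2.5956667 / 2.326 = 1.1159

1.1159


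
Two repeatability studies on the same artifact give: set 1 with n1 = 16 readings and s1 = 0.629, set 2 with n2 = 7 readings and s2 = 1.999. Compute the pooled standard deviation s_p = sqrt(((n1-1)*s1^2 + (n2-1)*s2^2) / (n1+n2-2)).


s_p = sqrt(((n1-1)*s1^2 + (n2-1)*s2^2) / (n1+n2-2))
numerator = (16-1)*0.629^2 + (7-1)*1.999^2 = 5.934615 + 23.976006 = 29.910621
denominator = 16 + 7 - 2 = 21
s_p^2 = 29.910621 / 21 = 1.4243153
s_p = sqrt(1.4243153) = 1.1934

1.1934


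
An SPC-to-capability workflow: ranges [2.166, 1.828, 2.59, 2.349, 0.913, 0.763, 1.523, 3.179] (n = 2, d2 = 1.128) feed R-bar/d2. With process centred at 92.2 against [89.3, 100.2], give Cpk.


R_bar = (2.166 + 1.828 + 2.59 + 2.349 + 0.913 + 0.763 + 1.523 + 3.179) / 8 = 1.913875
sigma = R_bar / d2 = 1.913875 / 1.128 = 1.6966977
Cp = (USL - LSL)/(6*sigma) = (100.2 - 89.3)/(6*1.6966977) = 1.0707
Cpu = (100.2 - 92.2)/(3*1.6966977) = 1.5717
Cpl = (92.2 - 89.3)/(3*1.6966977) = 0.5697
Cpk = min(Cpu, Cpl) = 0.5697

0.5697


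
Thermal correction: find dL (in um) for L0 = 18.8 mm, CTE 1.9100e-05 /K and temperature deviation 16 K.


dL = L * alpha * dT
= 18.8 * 1.9100e-05 * 16
= 0.0057453 mm
dL_um = 0.0057453 * 1000 = 5.7453 um

5.7453


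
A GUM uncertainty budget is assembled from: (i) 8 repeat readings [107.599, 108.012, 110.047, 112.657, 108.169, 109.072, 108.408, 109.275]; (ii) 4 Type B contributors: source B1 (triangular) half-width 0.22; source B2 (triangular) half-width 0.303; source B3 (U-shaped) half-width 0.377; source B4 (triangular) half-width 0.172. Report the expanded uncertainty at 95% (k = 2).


mean = (107.599 + 108.012 + 110.047 + 112.657 + 108.169 + 109.072 + 108.408 + 109.275) / 8 = 109.154875
s = sqrt(sum((x - mean)^2)/(n-1)) = 1.6185861
u_A = s / sqrt(n) = 1.6185861 / sqrt(8) = 0.5722566
u_B1 = 0.22 / sqrt(6) = 0.089814624
u_B2 = 0.303 / sqrt(6) = 0.12369923
u_B3 = 0.377 / sqrt(2) = 0.26657926
u_B4 = 0.172 / sqrt(6) = 0.070218706
uc = sqrt(0.5722566^2 + 0.089814624^2 + 0.12369923^2 + 0.26657926^2 + 0.070218706^2) = 0.65333066
U = k * uc = 2 * 0.65333066
U = 1.3067

1.3067


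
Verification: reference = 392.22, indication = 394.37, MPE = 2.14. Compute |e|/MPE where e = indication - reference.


e = indication - reference = 394.37 - 392.22 = 2.1500
|e| = 2.1500
ratio = |e| / MPE = 2.1500 / 2.14
ratio = 1.0047

1.0047


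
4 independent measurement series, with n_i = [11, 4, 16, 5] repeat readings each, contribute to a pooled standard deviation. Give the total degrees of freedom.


nu = sum_i (n_i - 1)
nu = ((11 - 1) + (4 - 1) + (16 - 1) + (5 - 1))
nu = 10 + 3 + 15 + 4
nu = 32

32


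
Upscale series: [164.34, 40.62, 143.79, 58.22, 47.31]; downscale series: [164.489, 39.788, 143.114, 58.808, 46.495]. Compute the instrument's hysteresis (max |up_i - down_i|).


|164.34 - 164.489| = 0.1490
|40.62 - 39.788| = 0.8320
|143.79 - 143.114| = 0.6760
|58.22 - 58.808| = 0.5880
|47.31 - 46.495| = 0.8150
hysteresis = max(diffs) = 0.8320

0.8320


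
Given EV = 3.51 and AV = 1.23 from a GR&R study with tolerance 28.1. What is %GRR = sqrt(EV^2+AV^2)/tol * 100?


GRR = sqrt(EV^2 + AV^2) = sqrt(3.51^2 + 1.23^2) = 3.7192741
%GRR = GRR / tol * 100 = 3.7192741 / 28.1 * 100
%GRR = 13.2359

13.2359


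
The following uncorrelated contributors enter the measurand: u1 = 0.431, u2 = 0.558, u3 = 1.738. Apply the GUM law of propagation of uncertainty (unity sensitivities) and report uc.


uc = sqrt(0.431^2 + 0.558^2 + 1.738^2)
uc = sqrt(3.517769)
uc = 1.8756

1.8756


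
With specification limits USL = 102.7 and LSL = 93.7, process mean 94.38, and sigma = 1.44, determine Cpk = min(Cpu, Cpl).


Cpu = (USL - mean) / (3*sigma) = (102.7 - 94.38) / (3*1.44) = 1.9259
Cpl = (mean - LSL) / (3*sigma) = (94.38 - 93.7) / (3*1.44) = 0.1574
Cpk = min(Cpu, Cpl) = 0.1574

0.1574


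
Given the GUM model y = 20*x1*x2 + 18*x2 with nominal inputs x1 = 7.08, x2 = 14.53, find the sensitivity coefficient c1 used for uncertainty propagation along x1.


y = 20*x1*x2 + 18*x2
dy/dx1 = 20*x2
Evaluate at x2 = 14.53: c1 = 20 * 14.53
c1 = 290.6000

290.6000


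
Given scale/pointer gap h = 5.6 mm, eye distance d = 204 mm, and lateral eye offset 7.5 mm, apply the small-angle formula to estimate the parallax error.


error = h * offset / d
= 5.6 * 7.5 / 204
= 0.2059

0.2059


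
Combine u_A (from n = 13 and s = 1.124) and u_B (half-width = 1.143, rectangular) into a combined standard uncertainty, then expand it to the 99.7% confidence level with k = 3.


u_A = s / sqrt(n) = 1.124 / sqrt(13) = 0.31174151
u_B = half_width / sqrt(3) = 1.143 / sqrt(3) = 0.65991136
uc = sqrt(u_A^2 + u_B^2) = sqrt(0.31174151^2 + 0.65991136^2) = 0.72983955
U = k * uc = 3 * 0.72983955
U = 2.1895

2.1895


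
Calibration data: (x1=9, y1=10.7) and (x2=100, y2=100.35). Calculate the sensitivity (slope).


slope = (y2 - y1) / (x2 - x1)
= (100.35 - 10.7) / (100 - 9)
= 89.6500 / 91
= 0.9852

0.9852


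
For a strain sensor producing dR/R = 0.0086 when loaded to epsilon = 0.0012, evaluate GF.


GF = (dR/R) / epsilon
= 0.0086 / 0.0012
= 7.1667

7.1667


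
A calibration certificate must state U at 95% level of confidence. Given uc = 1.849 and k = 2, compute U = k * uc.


U = k * uc
U = 2 * 1.849
U = 3.6980

3.6980


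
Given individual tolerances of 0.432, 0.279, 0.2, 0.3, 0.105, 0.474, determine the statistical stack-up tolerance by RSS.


RSS = sqrt(0.432^2 + 0.279^2 + 0.2^2 + 0.3^2 + 0.105^2 + 0.474^2)
= sqrt(0.630166)
= 0.7938

0.7938


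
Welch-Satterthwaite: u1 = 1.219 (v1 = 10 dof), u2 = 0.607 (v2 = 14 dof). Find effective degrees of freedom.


uc = sqrt(u1^2 + u2^2) = sqrt(1.219^2 + 0.607^2) = 1.3617672
v_eff = uc^4 / (u1^4/v1 + u2^4/v2)
= 1.3617672^4 / (1.219^4/10 + 0.607^4/14)
= 3.4388361 / 0.23050477
v_eff = 14.9187

14.9187


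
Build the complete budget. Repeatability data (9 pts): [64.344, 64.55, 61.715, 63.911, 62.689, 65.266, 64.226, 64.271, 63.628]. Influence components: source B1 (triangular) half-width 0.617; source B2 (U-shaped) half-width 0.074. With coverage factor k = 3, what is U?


mean = (64.344 + 64.55 + 61.715 + 63.911 + 62.689 + 65.266 + 64.226 + 64.271 + 63.628) / 9 = 63.84444444
s = sqrt(sum((x - mean)^2)/(n-1)) = 1.0616368
u_A = s / sqrt(n) = 1.0616368 / sqrt(9) = 0.35387893
u_B1 = 0.617 / sqrt(6) = 0.2518892
u_B2 = 0.074 / sqrt(2) = 0.052325902
uc = sqrt(0.35387893^2 + 0.2518892^2 + 0.052325902^2) = 0.43751168
U = k * uc = 3 * 0.43751168
U = 1.3125

1.3125


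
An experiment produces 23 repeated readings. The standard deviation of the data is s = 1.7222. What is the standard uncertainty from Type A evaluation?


u_A = s / sqrt(n)
u_A = 1.7222 / sqrt(23)
u_A = 1.7222 / 4.7958315
u_A = 0.3591

0.3591


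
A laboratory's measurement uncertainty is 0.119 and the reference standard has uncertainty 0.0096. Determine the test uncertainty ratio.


TUR = u_lab / u_ref
= 0.119 / 0.0096
= 12.3958

12.3958


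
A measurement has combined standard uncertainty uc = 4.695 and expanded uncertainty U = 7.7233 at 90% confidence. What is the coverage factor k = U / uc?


k = U / uc
k = 7.7233 / 4.695
k = 1.645

1.645


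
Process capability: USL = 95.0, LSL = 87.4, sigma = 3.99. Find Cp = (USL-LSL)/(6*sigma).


Cp = (USL - LSL) / (6 * sigma)
= (95.0 - 87.4) / (6 * 3.99)
= 7.6000 / 23.9400
= 0.3175

0.3175


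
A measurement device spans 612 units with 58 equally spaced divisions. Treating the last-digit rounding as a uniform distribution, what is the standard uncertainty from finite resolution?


resolution = range / divisions
resolution = 612 / 58 = 10.551724
u_res = resolution / (2*sqrt(3))
u_res = 10.551724 / 3.4641016
u_res = 3.0460

3.0460


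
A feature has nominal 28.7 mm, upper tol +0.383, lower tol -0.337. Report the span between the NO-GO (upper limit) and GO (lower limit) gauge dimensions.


GO = nominal - lower_tol (smallest hole = maximum material condition)
GO = 28.7 - 0.337 = 28.363
NO-GO = nominal + upper_tol (largest hole = least material condition)
NO-GO = 28.7 + 0.383 = 29.083
spread = NO-GO - GO = 29.083 - 28.363 = 0.7200

0.7200


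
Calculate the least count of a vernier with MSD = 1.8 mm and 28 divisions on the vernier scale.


LC = MSD / n_div
= 1.8 / 28
= 0.0643

0.0643


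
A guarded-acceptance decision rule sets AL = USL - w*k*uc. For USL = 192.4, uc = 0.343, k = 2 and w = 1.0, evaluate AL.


U = k * uc = 2 * 0.343 = 0.686
guard band g = w * U = 1.0 * 0.686 = 0.686
AL = USL - g = 192.4 - 0.686
AL = 191.7140

191.7140


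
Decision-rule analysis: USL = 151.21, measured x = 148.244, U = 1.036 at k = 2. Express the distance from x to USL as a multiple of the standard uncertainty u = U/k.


u = U / k = 1.036 / 2 = 0.518
margin = |USL - x| = |151.21 - 148.244| = 2.966
z = margin / u = 2.966 / 0.518
z = 5.7259

5.7259


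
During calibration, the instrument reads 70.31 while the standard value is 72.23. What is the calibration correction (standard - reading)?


Correction = standard - reading
= 72.23 - 70.31
= 1.9200

1.9200


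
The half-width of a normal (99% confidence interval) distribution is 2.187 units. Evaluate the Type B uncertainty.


u_B = half_width / 2.576
u_B = 2.187 / 2.576
u_B = 0.8490

0.8490


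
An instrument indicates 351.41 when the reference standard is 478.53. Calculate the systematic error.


Systematic error = measured - true
= 351.41 - 478.53
= -127.1200

-127.1200


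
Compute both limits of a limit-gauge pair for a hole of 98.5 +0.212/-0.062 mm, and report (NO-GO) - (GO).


GO = nominal - lower_tol (smallest hole = maximum material condition)
GO = 98.5 - 0.062 = 98.438
NO-GO = nominal + upper_tol (largest hole = least material condition)
NO-GO = 98.5 + 0.212 = 98.712
spread = NO-GO - GO = 98.712 - 98.438 = 0.2740

0.2740


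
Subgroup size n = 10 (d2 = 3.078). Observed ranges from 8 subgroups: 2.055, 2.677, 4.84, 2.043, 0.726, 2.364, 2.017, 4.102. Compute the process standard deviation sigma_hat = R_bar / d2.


R_bar = (2.055 + 2.677 + 4.84 + 2.043 + 0.726 + 2.364 + 2.017 + 4.102) / 8
R_bar = 20.824 / 8 = 2.603
sigma_hat = R_bar / d2 = 2.603 / 3.078 = 0.8457

0.8457


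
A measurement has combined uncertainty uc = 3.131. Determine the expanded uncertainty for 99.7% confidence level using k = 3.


U = k * uc
U = 3 * 3.131
U = 9.3930

9.3930


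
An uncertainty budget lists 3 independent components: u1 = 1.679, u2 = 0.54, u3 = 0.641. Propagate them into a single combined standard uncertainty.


uc = sqrt(1.679^2 + 0.54^2 + 0.641^2)
uc = sqrt(3.521522)
uc = 1.8766

1.8766


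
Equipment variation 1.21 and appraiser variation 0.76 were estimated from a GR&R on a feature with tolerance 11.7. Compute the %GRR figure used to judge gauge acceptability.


GRR = sqrt(EV^2 + AV^2) = sqrt(1.21^2 + 0.76^2) = 1.4288807
%GRR = GRR / tol * 100 = 1.4288807 / 11.7 * 100
%GRR = 12.2127

12.2127


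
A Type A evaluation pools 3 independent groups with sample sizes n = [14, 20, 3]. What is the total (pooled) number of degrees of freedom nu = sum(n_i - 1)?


nu = sum_i (n_i - 1)
nu = ((14 - 1) + (20 - 1) + (3 - 1))
nu = 13 + 19 + 2
nu = 34

34


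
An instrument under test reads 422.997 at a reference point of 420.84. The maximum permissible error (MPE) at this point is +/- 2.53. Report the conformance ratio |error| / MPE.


e = indication - reference = 422.997 - 420.84 = 2.1570
|e| = 2.1570
ratio = |e| / MPE = 2.1570 / 2.53
ratio = 0.8526

0.8526


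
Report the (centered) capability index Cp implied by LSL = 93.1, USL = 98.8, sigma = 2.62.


Cp = (USL - LSL) / (6 * sigma)
= (98.8 - 93.1) / (6 * 2.62)
= 5.7000 / 15.7200
= 0.3626

0.3626


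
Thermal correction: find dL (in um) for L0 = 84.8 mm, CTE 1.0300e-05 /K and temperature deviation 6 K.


dL = L * alpha * dT
= 84.8 * 1.0300e-05 * 6
= 0.0052406 mm
dL_um = 0.0052406 * 1000 = 5.2406 um

5.2406


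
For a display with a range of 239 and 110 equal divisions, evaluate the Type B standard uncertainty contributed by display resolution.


resolution = range / divisions
resolution = 239 / 110 = 2.1727273
u_res = resolution / (2*sqrt(3))
u_res = 2.1727273 / 3.4641016
u_res = 0.6272

0.6272


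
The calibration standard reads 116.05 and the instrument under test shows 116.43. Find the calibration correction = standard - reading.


Correction = standard - reading
= 116.05 - 116.43
= -0.3800

-0.3800


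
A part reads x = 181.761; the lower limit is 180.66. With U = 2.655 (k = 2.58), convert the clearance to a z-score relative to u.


u = U / k = 2.655 / 2.58 = 1.0290698
margin = |LSL - x| = |180.66 - 181.761| = 1.101
z = margin / u = 1.101 / 1.0290698
z = 1.0699

1.0699


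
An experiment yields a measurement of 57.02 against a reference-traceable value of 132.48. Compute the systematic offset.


Systematic error = measured - true
= 57.02 - 132.48
= -75.4600

-75.4600


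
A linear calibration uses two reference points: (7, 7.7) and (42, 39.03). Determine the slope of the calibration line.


slope = (y2 - y1) / (x2 - x1)
= (39.03 - 7.7) / (42 - 7)
= 31.3300 / 35
= 0.8951

0.8951


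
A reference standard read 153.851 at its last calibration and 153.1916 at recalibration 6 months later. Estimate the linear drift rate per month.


rate = (v2 - v1) / months
= (153.1916 - 153.851) / 6
= -0.6594 / 6
= -0.1099

-0.1099


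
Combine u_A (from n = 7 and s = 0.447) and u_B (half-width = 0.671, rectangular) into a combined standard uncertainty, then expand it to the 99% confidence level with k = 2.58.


u_A = s / sqrt(n) = 0.447 / sqrt(7) = 0.16895012
u_B = half_width / sqrt(3) = 0.671 / sqrt(3) = 0.38740203
uc = sqrt(u_A^2 + u_B^2) = sqrt(0.16895012^2 + 0.38740203^2) = 0.42263989
U = k * uc = 2.58 * 0.42263989
U = 1.0904

1.0904


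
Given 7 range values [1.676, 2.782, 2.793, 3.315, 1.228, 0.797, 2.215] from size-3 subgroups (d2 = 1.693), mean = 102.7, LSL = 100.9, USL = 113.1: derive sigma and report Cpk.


R_bar = (1.676 + 2.782 + 2.793 + 3.315 + 1.228 + 0.797 + 2.215) / 7 = 2.1151429
sigma = R_bar / d2 = 2.1151429 / 1.693 = 1.2493461
Cp = (USL - LSL)/(6*sigma) = (113.1 - 100.9)/(6*1.2493461) = 1.6275
Cpu = (113.1 - 102.7)/(3*1.2493461) = 2.7748
Cpl = (102.7 - 100.9)/(3*1.2493461) = 0.4803
Cpk = min(Cpu, Cpl) = 0.4803

0.4803


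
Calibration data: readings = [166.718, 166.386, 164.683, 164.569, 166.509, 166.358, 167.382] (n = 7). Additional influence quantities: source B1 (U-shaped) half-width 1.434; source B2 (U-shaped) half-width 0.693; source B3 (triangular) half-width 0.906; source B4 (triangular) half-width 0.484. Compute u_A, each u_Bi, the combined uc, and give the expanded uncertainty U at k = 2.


mean = (166.718 + 166.386 + 164.683 + 164.569 + 166.509 + 166.358 + 167.382) / 7 = 166.0864286
s = sqrt(sum((x - mean)^2)/(n-1)) = 1.0560658
u_A = s / sqrt(n) = 1.0560658 / sqrt(7) = 0.39915535
u_B1 = 1.434 / sqrt(2) = 1.0139911
u_B2 = 0.693 / sqrt(2) = 0.490025
u_B3 = 0.906 / sqrt(6) = 0.36987295
u_B4 = 0.484 / sqrt(6) = 0.19759217
uc = sqrt(0.39915535^2 + 1.0139911^2 + 0.490025^2 + 0.36987295^2 + 0.19759217^2) = 1.2662844
U = k * uc = 2 * 1.2662844
U = 2.5326

2.5326


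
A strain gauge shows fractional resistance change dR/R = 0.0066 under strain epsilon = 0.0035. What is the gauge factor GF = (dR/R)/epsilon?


GF = (dR/R) / epsilon
= 0.0066 / 0.0035
= 1.8857

1.8857


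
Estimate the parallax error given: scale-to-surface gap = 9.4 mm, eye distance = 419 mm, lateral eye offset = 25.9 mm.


error = h * offset / d
= 9.4 * 25.9 / 419
= 0.5811

0.5811


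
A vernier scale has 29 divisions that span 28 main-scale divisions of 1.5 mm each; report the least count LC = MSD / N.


LC = MSD / n_div
= 1.5 / 29
= 0.0517

0.0517


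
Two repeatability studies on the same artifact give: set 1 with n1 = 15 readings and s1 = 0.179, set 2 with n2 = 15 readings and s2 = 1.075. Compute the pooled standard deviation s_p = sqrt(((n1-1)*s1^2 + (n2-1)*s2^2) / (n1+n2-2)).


s_p = sqrt(((n1-1)*s1^2 + (n2-1)*s2^2) / (n1+n2-2))
numerator = (15-1)*0.179^2 + (15-1)*1.075^2 = 0.448574 + 16.17875 = 16.627324
denominator = 15 + 15 - 2 = 28
s_p^2 = 16.627324 / 28 = 0.593833
s_p = sqrt(0.593833) = 0.7706

0.7706


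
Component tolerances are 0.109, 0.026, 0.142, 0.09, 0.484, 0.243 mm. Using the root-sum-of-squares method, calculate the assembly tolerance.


RSS = sqrt(0.109^2 + 0.026^2 + 0.142^2 + 0.09^2 + 0.484^2 + 0.243^2)
= sqrt(0.334126)
= 0.5780

0.5780


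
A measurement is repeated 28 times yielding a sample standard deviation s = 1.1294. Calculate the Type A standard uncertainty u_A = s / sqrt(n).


u_A = s / sqrt(n)
u_A = 1.1294 / sqrt(28)
u_A = 1.1294 / 5.2915026
u_A = 0.2134

0.2134


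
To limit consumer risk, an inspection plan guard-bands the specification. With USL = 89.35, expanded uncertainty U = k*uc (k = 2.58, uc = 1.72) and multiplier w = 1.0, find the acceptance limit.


U = k * uc = 2.58 * 1.72 = 4.4376
guard band g = w * U = 1.0 * 4.4376 = 4.4376
AL = USL - g = 89.35 - 4.4376
AL = 84.9124

84.9124


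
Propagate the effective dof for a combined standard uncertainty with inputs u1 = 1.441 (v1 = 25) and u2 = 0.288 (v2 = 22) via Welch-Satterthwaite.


uc = sqrt(u1^2 + u2^2) = sqrt(1.441^2 + 0.288^2) = 1.4694982
v_eff = uc^4 / (u1^4/v1 + u2^4/v2)
= 1.4694982^4 / (1.441^4/25 + 0.288^4/22)
= 4.6631162 / 0.17278365
v_eff = 26.9882

26.9882


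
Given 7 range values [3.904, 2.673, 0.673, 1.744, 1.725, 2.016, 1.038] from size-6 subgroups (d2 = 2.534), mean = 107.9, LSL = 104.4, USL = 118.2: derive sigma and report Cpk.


R_bar = (3.904 + 2.673 + 0.673 + 1.744 + 1.725 + 2.016 + 1.038) / 7 = 1.9675714
sigma = R_bar / d2 = 1.9675714 / 2.534 = 0.77646859
Cp = (USL - LSL)/(6*sigma) = (118.2 - 104.4)/(6*0.77646859) = 2.9621
Cpu = (118.2 - 107.9)/(3*0.77646859) = 4.4217
Cpl = (107.9 - 104.4)/(3*0.77646859) = 1.5025
Cpk = min(Cpu, Cpl) = 1.5025

1.5025


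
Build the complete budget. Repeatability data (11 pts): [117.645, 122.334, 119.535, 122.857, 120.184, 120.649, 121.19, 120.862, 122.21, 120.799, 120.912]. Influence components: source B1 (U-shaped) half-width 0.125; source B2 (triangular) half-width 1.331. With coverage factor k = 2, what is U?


mean = (117.645 + 122.334 + 119.535 + 122.857 + 120.184 + 120.649 + 121.19 + 120.862 + 122.21 + 120.799 + 120.912) / 11 = 120.8342727
s = sqrt(sum((x - mean)^2)/(n-1)) = 1.4382135
u_A = s / sqrt(n) = 1.4382135 / sqrt(11) = 0.43363769
u_B1 = 0.125 / sqrt(2) = 0.088388348
u_B2 = 1.331 / sqrt(6) = 0.54337847
uc = sqrt(0.43363769^2 + 0.088388348^2 + 0.54337847^2) = 0.70079548
U = k * uc = 2 * 0.70079548
U = 1.4016

1.4016


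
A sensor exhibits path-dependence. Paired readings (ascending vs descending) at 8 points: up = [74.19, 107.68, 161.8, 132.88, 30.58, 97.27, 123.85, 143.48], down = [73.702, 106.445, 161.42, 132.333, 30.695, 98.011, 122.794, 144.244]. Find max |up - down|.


|74.19 - 73.702| = 0.4880
|107.68 - 106.445| = 1.2350
|161.8 - 161.42| = 0.3800
|132.88 - 132.333| = 0.5470
|30.58 - 30.695| = 0.1150
|97.27 - 98.011| = 0.7410
|123.85 - 122.794| = 1.0560
|143.48 - 144.244| = 0.7640
hysteresis = max(diffs) = 1.2350

1.2350


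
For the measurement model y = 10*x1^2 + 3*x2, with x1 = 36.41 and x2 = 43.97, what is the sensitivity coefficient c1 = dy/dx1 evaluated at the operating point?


y = 10*x1^2 + 3*x2
dy/dx1 = 2*10*x1
Evaluate at x1 = 36.41: c1 = 20 * 36.41
c1 = 728.2000

728.2000


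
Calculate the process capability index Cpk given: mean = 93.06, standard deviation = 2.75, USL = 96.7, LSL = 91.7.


Cpu = (USL - mean) / (3*sigma) = (96.7 - 93.06) / (3*2.75) = 0.4412
Cpl = (mean - LSL) / (3*sigma) = (93.06 - 91.7) / (3*2.75) = 0.1648
Cpk = min(Cpu, Cpl) = 0.1648

0.1648


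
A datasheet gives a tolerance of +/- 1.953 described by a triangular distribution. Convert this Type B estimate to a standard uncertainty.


u_B = half_width / sqrt(6)
u_B = 1.953 / 2.4494897
u_B = 0.7973

0.7973


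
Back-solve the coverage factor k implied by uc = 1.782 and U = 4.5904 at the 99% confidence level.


k = U / uc
k = 4.5904 / 1.782
k = 2.576

2.576


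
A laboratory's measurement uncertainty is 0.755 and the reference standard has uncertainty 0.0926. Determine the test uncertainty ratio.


TUR = u_lab / u_ref
= 0.755 / 0.0926
= 8.1533

8.1533


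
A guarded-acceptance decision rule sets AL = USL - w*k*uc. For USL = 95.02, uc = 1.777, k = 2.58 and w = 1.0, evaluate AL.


U = k * uc = 2.58 * 1.777 = 4.58466
guard band g = w * U = 1.0 * 4.58466 = 4.58466
AL = USL - g = 95.02 - 4.58466
AL = 90.4353

90.4353


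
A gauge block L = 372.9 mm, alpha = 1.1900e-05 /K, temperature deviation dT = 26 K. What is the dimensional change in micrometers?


dL = L * alpha * dT
= 372.9 * 1.1900e-05 * 26
= 0.1153753 mm
dL_um = 0.1153753 * 1000 = 115.3753 um

115.3753


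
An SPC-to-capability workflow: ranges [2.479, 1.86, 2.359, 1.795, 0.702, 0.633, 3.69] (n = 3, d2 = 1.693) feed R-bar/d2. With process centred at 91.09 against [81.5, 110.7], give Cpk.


R_bar = (2.479 + 1.86 + 2.359 + 1.795 + 0.702 + 0.633 + 3.69) / 7 = 1.9311429
sigma = R_bar / d2 = 1.9311429 / 1.693 = 1.1406633
Cp = (USL - LSL)/(6*sigma) = (110.7 - 81.5)/(6*1.1406633) = 4.2665
Cpu = (110.7 - 91.09)/(3*1.1406633) = 5.7306
Cpl = (91.09 - 81.5)/(3*1.1406633) = 2.8025
Cpk = min(Cpu, Cpl) = 2.8025

2.8025


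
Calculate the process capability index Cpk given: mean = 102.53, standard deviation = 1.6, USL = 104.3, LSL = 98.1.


Cpu = (USL - mean) / (3*sigma) = (104.3 - 102.53) / (3*1.6) = 0.3687
Cpl = (mean - LSL) / (3*sigma) = (102.53 - 98.1) / (3*1.6) = 0.9229
Cpk = min(Cpu, Cpl) = 0.3687

0.3687


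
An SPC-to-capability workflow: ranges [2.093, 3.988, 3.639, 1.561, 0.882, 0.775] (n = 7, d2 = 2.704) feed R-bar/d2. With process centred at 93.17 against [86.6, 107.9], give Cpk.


R_bar = (2.093 + 3.988 + 3.639 + 1.561 + 0.882 + 0.775) / 6 = 2.1563333
sigma = R_bar / d2 = 2.1563333 / 2.704 = 0.79746054
Cp = (USL - LSL)/(6*sigma) = (107.9 - 86.6)/(6*0.79746054) = 4.4516
Cpu = (107.9 - 93.17)/(3*0.79746054) = 6.1570
Cpl = (93.17 - 86.6)/(3*0.79746054) = 2.7462
Cpk = min(Cpu, Cpl) = 2.7462

2.7462


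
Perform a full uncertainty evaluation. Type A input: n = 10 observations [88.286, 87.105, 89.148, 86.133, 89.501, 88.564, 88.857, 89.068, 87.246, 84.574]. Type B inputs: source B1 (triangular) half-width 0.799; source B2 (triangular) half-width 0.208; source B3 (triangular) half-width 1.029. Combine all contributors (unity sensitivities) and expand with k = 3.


mean = (88.286 + 87.105 + 89.148 + 86.133 + 89.501 + 88.564 + 88.857 + 89.068 + 87.246 + 84.574) / 10 = 87.8482
s = sqrt(sum((x - mean)^2)/(n-1)) = 1.5708506
u_A = s / sqrt(n) = 1.5708506 / sqrt(10) = 0.49674658
u_B1 = 0.799 / sqrt(6) = 0.32619038
u_B2 = 0.208 / sqrt(6) = 0.084915644
u_B3 = 1.029 / sqrt(6) = 0.42008749
uc = sqrt(0.49674658^2 + 0.32619038^2 + 0.084915644^2 + 0.42008749^2) = 0.73269468
U = k * uc = 3 * 0.73269468
U = 2.1981

2.1981


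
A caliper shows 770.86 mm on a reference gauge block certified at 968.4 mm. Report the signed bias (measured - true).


Systematic error = measured - true
= 770.86 - 968.4
= -197.5400

-197.5400


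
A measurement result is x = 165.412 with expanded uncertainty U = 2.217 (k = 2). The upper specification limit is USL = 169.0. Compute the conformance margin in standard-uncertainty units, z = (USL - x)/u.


u = U / k = 2.217 / 2 = 1.1085
margin = |USL - x| = |169.0 - 165.412| = 3.588
z = margin / u = 3.588 / 1.1085
z = 3.2368

3.2368


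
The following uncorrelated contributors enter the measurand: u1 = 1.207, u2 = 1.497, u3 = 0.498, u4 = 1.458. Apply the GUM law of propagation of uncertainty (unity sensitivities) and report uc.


uc = sqrt(1.207^2 + 1.497^2 + 0.498^2 + 1.458^2)
uc = sqrt(6.071626)
uc = 2.4641

2.4641


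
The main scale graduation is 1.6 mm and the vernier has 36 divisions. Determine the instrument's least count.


LC = MSD / n_div
= 1.6 / 36
= 0.0444

0.0444


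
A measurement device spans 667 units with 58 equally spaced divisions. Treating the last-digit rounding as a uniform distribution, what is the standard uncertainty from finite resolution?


resolution = range / divisions
resolution = 667 / 58 = 11.5
u_res = resolution / (2*sqrt(3))
u_res = 11.5 / 3.4641016
u_res = 3.3198

3.3198


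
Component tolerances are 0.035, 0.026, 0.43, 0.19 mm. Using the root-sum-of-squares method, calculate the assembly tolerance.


RSS = sqrt(0.035^2 + 0.026^2 + 0.43^2 + 0.19^2)
= sqrt(0.222901)
= 0.4721

0.4721


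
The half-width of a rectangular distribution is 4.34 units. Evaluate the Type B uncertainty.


u_B = half_width / sqrt(3)
u_B = 4.34 / 1.7320508
u_B = 2.5057

2.5057


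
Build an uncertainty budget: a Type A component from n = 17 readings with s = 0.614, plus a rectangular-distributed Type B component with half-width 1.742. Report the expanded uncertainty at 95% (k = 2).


u_A = s / sqrt(n) = 0.614 / sqrt(17) = 0.14891687
u_B = half_width / sqrt(3) = 1.742 / sqrt(3) = 1.0057442
uc = sqrt(u_A^2 + u_B^2) = sqrt(0.14891687^2 + 1.0057442^2) = 1.0167092
U = k * uc = 2 * 1.0167092
U = 2.0334

2.0334


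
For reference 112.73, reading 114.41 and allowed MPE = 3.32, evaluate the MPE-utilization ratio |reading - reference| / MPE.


e = indication - reference = 114.41 - 112.73 = 1.6800
|e| = 1.6800
ratio = |e| / MPE = 1.6800 / 3.32
ratio = 0.5060

0.5060


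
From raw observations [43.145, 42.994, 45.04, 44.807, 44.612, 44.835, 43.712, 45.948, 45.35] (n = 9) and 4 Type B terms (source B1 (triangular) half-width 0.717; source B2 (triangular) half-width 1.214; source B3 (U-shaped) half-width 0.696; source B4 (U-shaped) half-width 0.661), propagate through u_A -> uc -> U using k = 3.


mean = (43.145 + 42.994 + 45.04 + 44.807 + 44.612 + 44.835 + 43.712 + 45.948 + 45.35) / 9 = 44.49366667
s = sqrt(sum((x - mean)^2)/(n-1)) = 1.0033984
u_A = s / sqrt(n) = 1.0033984 / sqrt(9) = 0.33446613
u_B1 = 0.717 / sqrt(6) = 0.29271402
u_B2 = 1.214 / sqrt(6) = 0.49561342
u_B3 = 0.696 / sqrt(2) = 0.49214632
u_B4 = 0.661 / sqrt(2) = 0.46739758
uc = sqrt(0.33446613^2 + 0.29271402^2 + 0.49561342^2 + 0.49214632^2 + 0.46739758^2) = 0.95071039
U = k * uc = 3 * 0.95071039
U = 2.8521

2.8521


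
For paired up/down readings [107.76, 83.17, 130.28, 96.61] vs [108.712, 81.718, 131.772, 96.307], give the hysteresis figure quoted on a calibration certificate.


|107.76 - 108.712| = 0.9520
|83.17 - 81.718| = 1.4520
|130.28 - 131.772| = 1.4920
|96.61 - 96.307| = 0.3030
hysteresis = max(diffs) = 1.4920

1.4920


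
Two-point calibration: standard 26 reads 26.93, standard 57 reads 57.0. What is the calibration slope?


slope = (y2 - y1) / (x2 - x1)
= (57.0 - 26.93) / (57 - 26)
= 30.0700 / 31
= 0.9700

0.9700


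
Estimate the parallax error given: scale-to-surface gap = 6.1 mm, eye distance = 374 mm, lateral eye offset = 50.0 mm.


error = h * offset / d
= 6.1 * 50.0 / 374
= 0.8155

0.8155


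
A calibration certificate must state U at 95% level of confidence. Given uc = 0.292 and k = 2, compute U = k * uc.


U = k * uc
U = 2 * 0.292
U = 0.5840

0.5840


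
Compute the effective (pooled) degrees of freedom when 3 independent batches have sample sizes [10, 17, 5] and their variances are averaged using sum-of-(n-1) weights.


nu = sum_i (n_i - 1)
nu = ((10 - 1) + (17 - 1) + (5 - 1))
nu = 9 + 16 + 4
nu = 29

29


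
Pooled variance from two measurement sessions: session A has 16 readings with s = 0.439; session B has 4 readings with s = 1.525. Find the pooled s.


s_p = sqrt(((n1-1)*s1^2 + (n2-1)*s2^2) / (n1+n2-2))
numerator = (16-1)*0.439^2 + (4-1)*1.525^2 = 2.890815 + 6.976875 = 9.86769
denominator = 16 + 4 - 2 = 18
s_p^2 = 9.86769 / 18 = 0.548205
s_p = sqrt(0.548205) = 0.7404

0.7404


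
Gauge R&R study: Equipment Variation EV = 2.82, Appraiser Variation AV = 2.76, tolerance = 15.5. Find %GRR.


GRR = sqrt(EV^2 + AV^2) = sqrt(2.82^2 + 2.76^2) = 3.9458839
%GRR = GRR / tol * 100 = 3.9458839 / 15.5 * 100
%GRR = 25.4573

25.4573


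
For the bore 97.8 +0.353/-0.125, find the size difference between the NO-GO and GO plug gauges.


GO = nominal - lower_tol (smallest hole = maximum material condition)
GO = 97.8 - 0.125 = 97.675
NO-GO = nominal + upper_tol (largest hole = least material condition)
NO-GO = 97.8 + 0.353 = 98.153
spread = NO-GO - GO = 98.153 - 97.675 = 0.4780

0.4780


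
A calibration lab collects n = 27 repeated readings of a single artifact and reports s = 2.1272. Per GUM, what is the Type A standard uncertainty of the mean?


u_A = s / sqrt(n)
u_A = 2.1272 / sqrt(27)
u_A = 2.1272 / 5.1961524
u_A = 0.4094

0.4094


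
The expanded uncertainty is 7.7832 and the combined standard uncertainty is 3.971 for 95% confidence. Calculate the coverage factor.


k = U / uc
k = 7.7832 / 3.971
k = 1.96

1.96


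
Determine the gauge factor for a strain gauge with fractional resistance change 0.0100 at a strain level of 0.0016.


GF = (dR/R) / epsilon
= 0.0100 / 0.0016
= 6.2500

6.2500


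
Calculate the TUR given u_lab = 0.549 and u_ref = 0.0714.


TUR = u_lab / u_ref
= 0.549 / 0.0714
= 7.6891

7.6891


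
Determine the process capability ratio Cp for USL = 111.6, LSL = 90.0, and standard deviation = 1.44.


Cp = (USL - LSL) / (6 * sigma)
= (111.6 - 90.0) / (6 * 1.44)
= 21.6000 / 8.6400
= 2.5000

2.5000


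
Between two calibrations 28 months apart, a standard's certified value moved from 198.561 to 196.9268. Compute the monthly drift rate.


rate = (v2 - v1) / months
= (196.9268 - 198.561) / 28
= -1.6342 / 28
= -0.0584

-0.0584


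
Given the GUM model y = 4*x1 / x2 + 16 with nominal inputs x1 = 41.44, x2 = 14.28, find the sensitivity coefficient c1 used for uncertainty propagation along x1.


y = 4*x1 / x2 + 16
dy/dx1 = 4/x2
Evaluate at x2 = 14.28: c1 = 4 / 14.28
c1 = 0.2801

0.2801


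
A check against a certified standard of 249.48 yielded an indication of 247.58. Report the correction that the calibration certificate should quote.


Correction = standard - reading
= 249.48 - 247.58
= 1.9000

1.9000


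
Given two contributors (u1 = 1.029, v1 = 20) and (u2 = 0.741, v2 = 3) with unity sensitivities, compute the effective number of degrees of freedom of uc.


uc = sqrt(u1^2 + u2^2) = sqrt(1.029^2 + 0.741^2) = 1.2680386
v_eff = uc^4 / (u1^4/v1 + u2^4/v2)
= 1.2680386^4 / (1.029^4/20 + 0.741^4/3)
= 2.5854128 / 0.15655386
v_eff = 16.5145

16.5145


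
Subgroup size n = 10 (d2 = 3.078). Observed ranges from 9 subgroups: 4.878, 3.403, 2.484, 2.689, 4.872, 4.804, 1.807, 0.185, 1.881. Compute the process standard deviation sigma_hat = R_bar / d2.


R_bar = (4.878 + 3.403 + 2.484 + 2.689 + 4.872 + 4.804 + 1.807 + 0.185 + 1.881) / 9
R_bar = 27.003 / 9 = 3.0003333
sigma_hat = R_bar / d2 = 3.0003333 / 3.078 = 0.9748

0.9748


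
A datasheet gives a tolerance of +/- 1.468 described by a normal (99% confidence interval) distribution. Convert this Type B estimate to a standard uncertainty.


u_B = half_width / 2.576
u_B = 1.468 / 2.576
u_B = 0.5699

0.5699


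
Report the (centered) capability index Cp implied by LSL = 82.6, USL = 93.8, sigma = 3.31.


Cp = (USL - LSL) / (6 * sigma)
= (93.8 - 82.6) / (6 * 3.31)
= 11.2000 / 19.8600
= 0.5639

0.5639


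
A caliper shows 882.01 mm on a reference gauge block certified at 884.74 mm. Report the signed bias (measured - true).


Systematic error = measured - true
= 882.01 - 884.74
= -2.7300

-2.7300


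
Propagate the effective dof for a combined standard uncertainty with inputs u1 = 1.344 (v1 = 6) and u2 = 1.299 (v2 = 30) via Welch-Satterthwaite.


uc = sqrt(u1^2 + u2^2) = sqrt(1.344^2 + 1.299^2) = 1.8691541
v_eff = uc^4 / (u1^4/v1 + u2^4/v2)
= 1.8691541^4 / (1.344^4/6 + 1.299^4/30)
= 12.206199 / 0.63871903
v_eff = 19.1104

19.1104


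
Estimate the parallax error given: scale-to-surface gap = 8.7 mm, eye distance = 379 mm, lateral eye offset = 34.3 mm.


error = h * offset / d
= 8.7 * 34.3 / 379
= 0.7874

0.7874


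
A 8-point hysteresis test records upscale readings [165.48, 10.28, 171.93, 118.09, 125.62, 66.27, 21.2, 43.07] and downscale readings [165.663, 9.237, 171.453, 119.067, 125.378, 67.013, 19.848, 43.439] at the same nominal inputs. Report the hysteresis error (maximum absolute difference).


|165.48 - 165.663| = 0.1830
|10.28 - 9.237| = 1.0430
|171.93 - 171.453| = 0.4770
|118.09 - 119.067| = 0.9770
|125.62 - 125.378| = 0.2420
|66.27 - 67.013| = 0.7430
|21.2 - 19.848| = 1.3520
|43.07 - 43.439| = 0.3690
hysteresis = max(diffs) = 1.3520

1.3520


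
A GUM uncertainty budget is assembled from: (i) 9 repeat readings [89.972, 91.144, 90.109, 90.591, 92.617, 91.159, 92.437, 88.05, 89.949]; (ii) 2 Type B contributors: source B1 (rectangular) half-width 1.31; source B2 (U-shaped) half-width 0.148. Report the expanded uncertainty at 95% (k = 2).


mean = (89.972 + 91.144 + 90.109 + 90.591 + 92.617 + 91.159 + 92.437 + 88.05 + 89.949) / 9 = 90.66977778
s = sqrt(sum((x - mean)^2)/(n-1)) = 1.3950494
u_A = s / sqrt(n) = 1.3950494 / sqrt(9) = 0.46501647
u_B1 = 1.31 / sqrt(3) = 0.75632885
u_B2 = 0.148 / sqrt(2) = 0.1046518
uc = sqrt(0.46501647^2 + 0.75632885^2 + 0.1046518^2) = 0.89399421
U = k * uc = 2 * 0.89399421
U = 1.7880

1.7880


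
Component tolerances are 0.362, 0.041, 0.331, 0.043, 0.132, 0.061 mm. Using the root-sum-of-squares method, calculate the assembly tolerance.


RSS = sqrt(0.362^2 + 0.041^2 + 0.331^2 + 0.043^2 + 0.132^2 + 0.061^2)
= sqrt(0.26528)
= 0.5151

0.5151


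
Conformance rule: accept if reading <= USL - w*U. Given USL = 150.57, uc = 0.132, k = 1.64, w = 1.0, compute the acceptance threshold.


U = k * uc = 1.64 * 0.132 = 0.21648
guard band g = w * U = 1.0 * 0.21648 = 0.21648
AL = USL - g = 150.57 - 0.21648
AL = 150.3535

150.3535


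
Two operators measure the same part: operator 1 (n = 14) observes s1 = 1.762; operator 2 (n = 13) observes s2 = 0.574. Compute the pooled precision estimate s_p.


s_p = sqrt(((n1-1)*s1^2 + (n2-1)*s2^2) / (n1+n2-2))
numerator = (14-1)*1.762^2 + (13-1)*0.574^2 = 40.360372 + 3.953712 = 44.314084
denominator = 14 + 13 - 2 = 25
s_p^2 = 44.314084 / 25 = 1.7725634
s_p = sqrt(1.7725634) = 1.3314

1.3314


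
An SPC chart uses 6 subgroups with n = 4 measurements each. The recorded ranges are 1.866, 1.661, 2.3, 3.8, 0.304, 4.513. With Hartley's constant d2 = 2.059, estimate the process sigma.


R_bar = (1.866 + 1.661 + 2.3 + 3.8 + 0.304 + 4.513) / 6
R_bar = 14.444 / 6 = 2.4073333
sigma_hat = R_bar / d2 = 2.4073333 / 2.059 = 1.1692

1.1692


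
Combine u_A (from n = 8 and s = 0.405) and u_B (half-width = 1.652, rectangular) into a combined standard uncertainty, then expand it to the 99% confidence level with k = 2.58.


u_A = s / sqrt(n) = 0.405 / sqrt(8) = 0.14318912
u_B = half_width / sqrt(3) = 1.652 / sqrt(3) = 0.95378264
uc = sqrt(u_A^2 + u_B^2) = sqrt(0.14318912^2 + 0.95378264^2) = 0.96447107
U = k * uc = 2.58 * 0.96447107
U = 2.4883

2.4883


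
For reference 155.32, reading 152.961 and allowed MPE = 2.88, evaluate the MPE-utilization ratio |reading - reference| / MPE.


e = indication - reference = 152.961 - 155.32 = -2.3590
|e| = 2.3590
ratio = |e| / MPE = 2.3590 / 2.88
ratio = 0.8191

0.8191


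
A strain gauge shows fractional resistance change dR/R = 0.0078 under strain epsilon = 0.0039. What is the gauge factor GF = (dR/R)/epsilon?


GF = (dR/R) / epsilon
= 0.0078 / 0.0039
= 2.0000

2.0000


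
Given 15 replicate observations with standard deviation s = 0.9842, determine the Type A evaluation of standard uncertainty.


u_A = s / sqrt(n)
u_A = 0.9842 / sqrt(15)
u_A = 0.9842 / 3.8729833
u_A = 0.2541

0.2541


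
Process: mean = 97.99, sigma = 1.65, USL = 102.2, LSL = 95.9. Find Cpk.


Cpu = (USL - mean) / (3*sigma) = (102.2 - 97.99) / (3*1.65) = 0.8505
Cpl = (mean - LSL) / (3*sigma) = (97.99 - 95.9) / (3*1.65) = 0.4222
Cpk = min(Cpu, Cpl) = 0.4222

0.4222


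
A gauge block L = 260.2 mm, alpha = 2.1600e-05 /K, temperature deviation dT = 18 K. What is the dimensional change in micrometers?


dL = L * alpha * dT
= 260.2 * 2.1600e-05 * 18
= 0.1011658 mm
dL_um = 0.1011658 * 1000 = 101.1658 um

101.1658


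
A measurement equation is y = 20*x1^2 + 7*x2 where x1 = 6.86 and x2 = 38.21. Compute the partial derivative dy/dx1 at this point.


y = 20*x1^2 + 7*x2
dy/dx1 = 2*20*x1
Evaluate at x1 = 6.86: c1 = 40 * 6.86
c1 = 274.4000

274.4000


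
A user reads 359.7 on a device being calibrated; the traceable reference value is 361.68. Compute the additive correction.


Correction = standard - reading
= 361.68 - 359.7
= 1.9800

1.9800


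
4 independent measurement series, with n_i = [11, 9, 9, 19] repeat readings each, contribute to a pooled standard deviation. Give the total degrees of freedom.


nu = sum_i (n_i - 1)
nu = ((11 - 1) + (9 - 1) + (9 - 1) + (19 - 1))
nu = 10 + 8 + 8 + 18
nu = 44

44


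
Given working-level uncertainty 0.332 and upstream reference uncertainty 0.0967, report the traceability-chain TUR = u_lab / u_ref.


TUR = u_lab / u_ref
= 0.332 / 0.0967
= 3.4333

3.4333


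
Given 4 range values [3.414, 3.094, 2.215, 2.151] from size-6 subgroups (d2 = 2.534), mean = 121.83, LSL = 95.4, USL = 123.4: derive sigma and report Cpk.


R_bar = (3.414 + 3.094 + 2.215 + 2.151) / 4 = 2.7185
sigma = R_bar / d2 = 2.7185 / 2.534 = 1.0728098
Cp = (USL - LSL)/(6*sigma) = (123.4 - 95.4)/(6*1.0728098) = 4.3499
Cpu = (123.4 - 121.83)/(3*1.0728098) = 0.4878
Cpl = (121.83 - 95.4)/(3*1.0728098) = 8.2121
Cpk = min(Cpu, Cpl) = 0.4878

0.4878


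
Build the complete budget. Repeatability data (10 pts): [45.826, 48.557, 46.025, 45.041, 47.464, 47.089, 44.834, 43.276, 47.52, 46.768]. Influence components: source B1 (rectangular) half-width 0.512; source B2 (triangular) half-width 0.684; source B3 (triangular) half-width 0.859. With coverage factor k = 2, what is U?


mean = (45.826 + 48.557 + 46.025 + 45.041 + 47.464 + 47.089 + 44.834 + 43.276 + 47.52 + 46.768) / 10 = 46.24
s = sqrt(sum((x - mean)^2)/(n-1)) = 1.560698
u_A = s / sqrt(n) = 1.560698 / sqrt(10) = 0.49353604
u_B1 = 0.512 / sqrt(3) = 0.29560334
u_B2 = 0.684 / sqrt(6) = 0.27924183
u_B3 = 0.859 / sqrt(6) = 0.35068528
uc = sqrt(0.49353604^2 + 0.29560334^2 + 0.27924183^2 + 0.35068528^2) = 0.72932525
U = k * uc = 2 * 0.72932525
U = 1.4587

1.4587


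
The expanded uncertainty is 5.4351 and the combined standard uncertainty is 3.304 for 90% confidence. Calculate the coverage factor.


k = U / uc
k = 5.4351 / 3.304
k = 1.645

1.645


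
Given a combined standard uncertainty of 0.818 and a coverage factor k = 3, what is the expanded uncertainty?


U = k * uc
U = 3 * 0.818
U = 2.4540

2.4540


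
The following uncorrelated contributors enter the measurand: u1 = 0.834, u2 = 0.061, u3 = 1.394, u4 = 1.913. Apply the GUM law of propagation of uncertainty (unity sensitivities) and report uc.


uc = sqrt(0.834^2 + 0.061^2 + 1.394^2 + 1.913^2)
uc = sqrt(6.302082)
uc = 2.5104

2.5104
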